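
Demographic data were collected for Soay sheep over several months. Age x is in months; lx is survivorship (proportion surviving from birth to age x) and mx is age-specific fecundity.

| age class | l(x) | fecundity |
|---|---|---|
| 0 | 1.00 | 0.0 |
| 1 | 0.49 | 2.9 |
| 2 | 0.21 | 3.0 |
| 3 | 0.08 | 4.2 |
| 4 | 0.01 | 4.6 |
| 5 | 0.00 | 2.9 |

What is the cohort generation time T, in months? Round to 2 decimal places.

1.59

lx·mx: 0, 1.421, 0.63, 0.336, 0.046, 0 → R0 = 2.433
x·lx·mx: 0, 1.421, 1.26, 1.008, 0.184, 0 → Σ = 3.873
T = 3.873 / 2.433 = 1.591862… → 1.59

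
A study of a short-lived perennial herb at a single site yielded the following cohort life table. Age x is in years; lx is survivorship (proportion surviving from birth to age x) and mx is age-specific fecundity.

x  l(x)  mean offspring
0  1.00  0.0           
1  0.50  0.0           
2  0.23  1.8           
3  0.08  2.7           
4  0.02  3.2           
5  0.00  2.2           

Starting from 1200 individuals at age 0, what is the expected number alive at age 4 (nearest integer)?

Expected survivors = N0 · l_4 = 1200 × 0.02 = 24 → 24

24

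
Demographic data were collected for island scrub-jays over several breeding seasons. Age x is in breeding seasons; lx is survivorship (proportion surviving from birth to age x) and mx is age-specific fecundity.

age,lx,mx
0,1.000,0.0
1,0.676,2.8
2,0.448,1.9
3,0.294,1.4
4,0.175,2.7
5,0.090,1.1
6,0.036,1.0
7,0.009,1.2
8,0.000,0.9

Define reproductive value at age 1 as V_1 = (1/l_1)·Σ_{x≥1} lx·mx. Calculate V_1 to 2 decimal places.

5.58

lx·mx for x ≥ 1: 1.8928, 0.8512, 0.4116, 0.4725, 0.099, 0.036, 0.0108, 0 → sum = 3.7739
V_1 = 3.7739 / l_1 = 3.7739 / 0.676 = 5.582692… → 5.58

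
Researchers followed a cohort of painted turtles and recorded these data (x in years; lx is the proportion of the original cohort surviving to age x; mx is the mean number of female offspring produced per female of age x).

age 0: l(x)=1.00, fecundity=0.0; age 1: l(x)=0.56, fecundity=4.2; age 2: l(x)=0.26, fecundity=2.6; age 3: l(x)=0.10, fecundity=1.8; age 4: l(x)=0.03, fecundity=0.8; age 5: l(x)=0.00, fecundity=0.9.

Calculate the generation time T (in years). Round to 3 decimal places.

lx·mx: 0, 2.352, 0.676, 0.18, 0.024, 0 → R0 = 3.232
x·lx·mx: 0, 2.352, 1.352, 0.54, 0.096, 0 → Σ = 4.34
T = 4.34 / 3.232 = 1.342822… → 1.343

1.343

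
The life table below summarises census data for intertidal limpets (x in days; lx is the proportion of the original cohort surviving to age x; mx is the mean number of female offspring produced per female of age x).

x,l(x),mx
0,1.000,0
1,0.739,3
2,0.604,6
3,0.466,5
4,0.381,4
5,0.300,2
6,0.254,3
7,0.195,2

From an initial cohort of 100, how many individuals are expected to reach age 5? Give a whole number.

Expected survivors = N0 · l_5 = 100 × 0.300 = 30 → 30

30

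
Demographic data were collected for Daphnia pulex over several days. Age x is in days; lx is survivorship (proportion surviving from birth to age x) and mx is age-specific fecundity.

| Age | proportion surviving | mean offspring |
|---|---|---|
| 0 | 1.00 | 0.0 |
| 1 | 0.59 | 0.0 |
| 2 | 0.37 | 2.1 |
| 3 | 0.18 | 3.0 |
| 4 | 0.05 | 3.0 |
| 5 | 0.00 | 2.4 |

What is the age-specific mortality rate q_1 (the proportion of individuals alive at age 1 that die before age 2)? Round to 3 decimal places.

q_1 = (l_1 − l_2) / l_1 = (0.59 − 0.37) / 0.59
     = 0.22 / 0.59 = 0.372881… → 0.373

0.373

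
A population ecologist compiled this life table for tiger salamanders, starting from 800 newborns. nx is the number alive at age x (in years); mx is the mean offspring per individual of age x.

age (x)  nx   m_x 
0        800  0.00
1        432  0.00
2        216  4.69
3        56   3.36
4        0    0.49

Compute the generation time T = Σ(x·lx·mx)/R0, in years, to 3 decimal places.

lx = nx/n0 = nx/800: 1, 0.54, 0.27, 0.07, 0
lx·mx: 0, 0, 1.2663, 0.2352, 0 → R0 = 1.5015
x·lx·mx: 0, 0, 2.5326, 0.7056, 0 → Σ = 3.2382
T = 3.2382 / 1.5015 = 2.156643… → 2.157

2.157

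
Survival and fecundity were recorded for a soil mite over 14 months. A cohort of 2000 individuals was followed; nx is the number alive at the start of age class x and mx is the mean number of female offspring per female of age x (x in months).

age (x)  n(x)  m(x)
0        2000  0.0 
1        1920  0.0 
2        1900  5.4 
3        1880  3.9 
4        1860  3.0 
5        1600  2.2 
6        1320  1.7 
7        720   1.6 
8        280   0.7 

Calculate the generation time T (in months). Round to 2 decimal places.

3.48

lx = nx/n0 = nx/2000: 1, 0.96, 0.95, 0.94, 0.93, 0.8, 0.66, 0.36, 0.14
lx·mx: 0, 0, 5.13, 3.666, 2.79, 1.76, 1.122, 0.576, 0.098 → R0 = 15.142
x·lx·mx: 0, 0, 10.26, 10.998, 11.16, 8.8, 6.732, 4.032, 0.784 → Σ = 52.766
T = 52.766 / 15.142 = 3.484744… → 3.48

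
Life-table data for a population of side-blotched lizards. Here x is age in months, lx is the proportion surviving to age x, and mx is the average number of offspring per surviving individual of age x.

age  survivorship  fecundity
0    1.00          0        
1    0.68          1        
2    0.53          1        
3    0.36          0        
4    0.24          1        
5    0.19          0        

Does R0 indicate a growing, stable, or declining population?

growing

R0 = Σ lx·mx = 0 + 0.68 + 0.53 + 0 + 0.24 + 0 = 1.45
R0 > 1, so the population is growing.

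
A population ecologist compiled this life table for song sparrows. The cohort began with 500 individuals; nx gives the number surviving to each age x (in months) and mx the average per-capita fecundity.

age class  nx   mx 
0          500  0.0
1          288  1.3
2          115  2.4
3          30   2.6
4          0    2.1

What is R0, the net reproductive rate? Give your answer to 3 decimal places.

1.457

lx = nx/n0 = nx/500: 1, 0.576, 0.23, 0.06, 0
lx·mx by age: 0, 0.7488, 0.552, 0.156, 0
R0 = Σ lx·mx = 1.4568 → 1.457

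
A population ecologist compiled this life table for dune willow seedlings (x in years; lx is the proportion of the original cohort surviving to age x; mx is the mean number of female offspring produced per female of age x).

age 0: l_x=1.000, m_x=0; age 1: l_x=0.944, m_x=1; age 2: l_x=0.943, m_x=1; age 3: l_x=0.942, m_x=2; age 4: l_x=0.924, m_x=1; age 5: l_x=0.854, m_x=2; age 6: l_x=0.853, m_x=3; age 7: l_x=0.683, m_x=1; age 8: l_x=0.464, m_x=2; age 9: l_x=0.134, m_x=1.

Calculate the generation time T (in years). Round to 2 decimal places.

lx·mx: 0, 0.944, 0.943, 1.884, 0.924, 1.708, 2.559, 0.683, 0.928, 0.134 → R0 = 10.707
x·lx·mx: 0, 0.944, 1.886, 5.652, 3.696, 8.54, 15.354, 4.781, 7.424, 1.206 → Σ = 49.483
T = 49.483 / 10.707 = 4.621556… → 4.62

4.62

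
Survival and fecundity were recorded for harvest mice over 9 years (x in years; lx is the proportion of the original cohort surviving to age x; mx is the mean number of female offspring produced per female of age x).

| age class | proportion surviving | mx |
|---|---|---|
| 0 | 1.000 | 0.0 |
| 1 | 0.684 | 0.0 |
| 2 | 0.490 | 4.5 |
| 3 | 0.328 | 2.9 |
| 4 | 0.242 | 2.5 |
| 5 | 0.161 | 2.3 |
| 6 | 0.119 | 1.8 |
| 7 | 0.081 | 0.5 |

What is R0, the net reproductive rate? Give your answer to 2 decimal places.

4.39

lx·mx by age: 0, 0, 2.205, 0.9512, 0.605, 0.3703, 0.2142, 0.0405
R0 = Σ lx·mx = 4.3862 → 4.39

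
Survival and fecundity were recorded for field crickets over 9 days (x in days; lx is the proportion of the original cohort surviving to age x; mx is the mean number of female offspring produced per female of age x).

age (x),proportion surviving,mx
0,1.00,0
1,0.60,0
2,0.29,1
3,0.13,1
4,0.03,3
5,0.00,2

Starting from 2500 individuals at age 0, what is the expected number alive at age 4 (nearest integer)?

75

Expected survivors = N0 · l_4 = 2500 × 0.03 = 75 → 75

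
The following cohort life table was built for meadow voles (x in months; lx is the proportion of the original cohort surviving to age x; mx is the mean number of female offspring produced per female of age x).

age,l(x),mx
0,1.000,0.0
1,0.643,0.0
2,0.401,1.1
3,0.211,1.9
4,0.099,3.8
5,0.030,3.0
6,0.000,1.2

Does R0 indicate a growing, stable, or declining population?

growing

R0 = Σ lx·mx = 0 + 0 + 0.4411 + 0.4009 + 0.3762 + 0.09 + 0 = 1.3082
R0 > 1, so the population is growing.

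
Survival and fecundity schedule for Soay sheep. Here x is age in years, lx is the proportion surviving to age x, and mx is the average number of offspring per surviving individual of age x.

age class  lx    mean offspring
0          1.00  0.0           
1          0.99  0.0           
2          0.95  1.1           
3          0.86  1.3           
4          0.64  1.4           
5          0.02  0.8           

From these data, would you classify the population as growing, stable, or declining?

growing

R0 = Σ lx·mx = 0 + 0 + 1.045 + 1.118 + 0.896 + 0.016 = 3.075
R0 > 1, so the population is growing.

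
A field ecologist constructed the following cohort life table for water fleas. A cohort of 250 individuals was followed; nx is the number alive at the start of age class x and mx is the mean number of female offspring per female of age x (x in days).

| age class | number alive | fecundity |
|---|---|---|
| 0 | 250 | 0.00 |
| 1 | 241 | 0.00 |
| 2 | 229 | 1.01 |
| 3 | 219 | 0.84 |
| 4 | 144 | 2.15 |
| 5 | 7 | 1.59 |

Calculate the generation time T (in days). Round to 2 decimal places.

3.14

lx = nx/n0 = nx/250: 1, 0.964, 0.916, 0.876, 0.576, 0.028
lx·mx: 0, 0, 0.92516, 0.73584, 1.2384, 0.04452 → R0 = 2.94392
x·lx·mx: 0, 0, 1.85032, 2.20752, 4.9536, 0.2226 → Σ = 9.23404
T = 9.23404 / 2.94392 = 3.136648… → 3.14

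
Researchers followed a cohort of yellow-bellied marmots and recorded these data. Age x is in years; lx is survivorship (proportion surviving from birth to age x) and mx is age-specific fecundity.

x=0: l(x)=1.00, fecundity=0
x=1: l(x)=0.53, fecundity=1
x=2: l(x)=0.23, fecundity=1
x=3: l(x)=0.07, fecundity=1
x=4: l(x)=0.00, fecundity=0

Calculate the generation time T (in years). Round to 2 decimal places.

1.45

lx·mx: 0, 0.53, 0.23, 0.07, 0 → R0 = 0.83
x·lx·mx: 0, 0.53, 0.46, 0.21, 0 → Σ = 1.2
T = 1.2 / 0.83 = 1.445783… → 1.45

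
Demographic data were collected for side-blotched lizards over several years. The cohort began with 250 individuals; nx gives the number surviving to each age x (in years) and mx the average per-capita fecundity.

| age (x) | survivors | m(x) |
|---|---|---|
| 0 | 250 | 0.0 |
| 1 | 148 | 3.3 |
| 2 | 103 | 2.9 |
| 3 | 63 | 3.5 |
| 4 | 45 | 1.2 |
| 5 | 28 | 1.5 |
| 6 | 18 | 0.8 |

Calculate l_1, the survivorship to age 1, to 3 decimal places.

0.592

l_1 = n_1/n_0 = 148/250 = 0.592 → 0.592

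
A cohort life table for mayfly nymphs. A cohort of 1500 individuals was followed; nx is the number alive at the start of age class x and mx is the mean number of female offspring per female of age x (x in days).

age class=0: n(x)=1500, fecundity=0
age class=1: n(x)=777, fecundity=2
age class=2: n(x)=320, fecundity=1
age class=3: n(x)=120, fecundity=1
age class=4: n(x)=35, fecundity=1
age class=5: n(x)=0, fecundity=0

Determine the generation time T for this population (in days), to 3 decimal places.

1.328

lx = nx/n0 = nx/1500: 1, 0.518, 0.21333…, 0.08, 0.02333…, 0
lx·mx: 0, 1.036, 0.213333…, 0.08, 0.023333…, 0 → R0 = 1.352667…
x·lx·mx: 0, 1.036, 0.426667…, 0.24, 0.093333…, 0 → Σ = 1.796…
T = 1.796… / 1.352667… = 1.327748… → 1.328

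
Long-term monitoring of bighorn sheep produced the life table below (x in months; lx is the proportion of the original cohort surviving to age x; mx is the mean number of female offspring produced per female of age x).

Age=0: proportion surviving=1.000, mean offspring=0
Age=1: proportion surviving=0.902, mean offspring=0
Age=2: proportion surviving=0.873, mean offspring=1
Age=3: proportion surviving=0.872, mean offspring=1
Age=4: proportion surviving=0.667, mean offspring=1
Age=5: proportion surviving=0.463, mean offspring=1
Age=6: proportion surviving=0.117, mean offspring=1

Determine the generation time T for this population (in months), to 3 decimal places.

3.358

lx·mx: 0, 0, 0.873, 0.872, 0.667, 0.463, 0.117 → R0 = 2.992
x·lx·mx: 0, 0, 1.746, 2.616, 2.668, 2.315, 0.702 → Σ = 10.047
T = 10.047 / 2.992 = 3.357955… → 3.358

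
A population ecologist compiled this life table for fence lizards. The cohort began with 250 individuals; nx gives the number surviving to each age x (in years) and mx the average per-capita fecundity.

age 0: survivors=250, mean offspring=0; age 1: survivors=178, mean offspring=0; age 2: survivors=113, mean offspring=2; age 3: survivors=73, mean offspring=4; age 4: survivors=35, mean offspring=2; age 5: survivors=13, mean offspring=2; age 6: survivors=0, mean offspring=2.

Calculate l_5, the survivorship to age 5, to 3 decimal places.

l_5 = n_5/n_0 = 13/250 = 0.052 → 0.052

0.052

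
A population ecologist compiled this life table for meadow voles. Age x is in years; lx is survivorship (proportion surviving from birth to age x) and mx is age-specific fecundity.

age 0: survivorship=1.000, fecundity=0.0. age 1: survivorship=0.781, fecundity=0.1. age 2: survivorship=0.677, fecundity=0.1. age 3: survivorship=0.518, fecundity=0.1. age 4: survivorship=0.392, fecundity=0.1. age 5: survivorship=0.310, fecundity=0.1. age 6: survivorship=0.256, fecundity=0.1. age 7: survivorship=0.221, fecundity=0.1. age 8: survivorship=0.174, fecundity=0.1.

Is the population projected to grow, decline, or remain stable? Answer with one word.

R0 = Σ lx·mx = 0 + 0.0781 + 0.0677 + 0.0518 + 0.0392 + 0.031 + 0.0256 + 0.0221 + 0.0174 = 0.3329
R0 < 1, so the population is declining.

declining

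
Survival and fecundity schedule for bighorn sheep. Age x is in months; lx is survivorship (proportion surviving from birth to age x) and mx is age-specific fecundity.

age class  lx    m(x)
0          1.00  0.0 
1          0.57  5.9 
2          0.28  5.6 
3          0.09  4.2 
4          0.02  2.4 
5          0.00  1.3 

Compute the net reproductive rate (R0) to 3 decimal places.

lx·mx by age: 0, 3.363, 1.568, 0.378, 0.048, 0
R0 = Σ lx·mx = 5.357 → 5.357

5.357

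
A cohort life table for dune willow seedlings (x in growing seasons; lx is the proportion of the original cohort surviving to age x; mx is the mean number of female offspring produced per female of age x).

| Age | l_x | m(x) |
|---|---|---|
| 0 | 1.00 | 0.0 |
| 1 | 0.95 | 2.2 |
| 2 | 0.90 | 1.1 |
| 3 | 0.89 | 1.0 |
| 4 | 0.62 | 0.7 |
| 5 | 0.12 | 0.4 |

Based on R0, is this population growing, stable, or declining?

growing

R0 = Σ lx·mx = 0 + 2.09 + 0.99 + 0.89 + 0.434 + 0.048 = 4.452
R0 > 1, so the population is growing.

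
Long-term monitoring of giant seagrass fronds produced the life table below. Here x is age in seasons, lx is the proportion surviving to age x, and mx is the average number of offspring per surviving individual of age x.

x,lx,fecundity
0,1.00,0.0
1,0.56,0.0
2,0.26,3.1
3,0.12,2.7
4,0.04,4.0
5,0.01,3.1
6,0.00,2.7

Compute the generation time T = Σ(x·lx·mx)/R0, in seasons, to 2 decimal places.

lx·mx: 0, 0, 0.806, 0.324, 0.16, 0.031, 0 → R0 = 1.321
x·lx·mx: 0, 0, 1.612, 0.972, 0.64, 0.155, 0 → Σ = 3.379
T = 3.379 / 1.321 = 2.557911… → 2.56

2.56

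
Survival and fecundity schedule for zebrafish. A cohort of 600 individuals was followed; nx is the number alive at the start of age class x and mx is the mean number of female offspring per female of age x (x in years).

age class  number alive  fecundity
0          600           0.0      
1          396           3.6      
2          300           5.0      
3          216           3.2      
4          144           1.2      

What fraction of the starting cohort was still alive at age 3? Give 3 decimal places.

0.360

l_3 = n_3/n_0 = 216/600 = 0.36 → 0.360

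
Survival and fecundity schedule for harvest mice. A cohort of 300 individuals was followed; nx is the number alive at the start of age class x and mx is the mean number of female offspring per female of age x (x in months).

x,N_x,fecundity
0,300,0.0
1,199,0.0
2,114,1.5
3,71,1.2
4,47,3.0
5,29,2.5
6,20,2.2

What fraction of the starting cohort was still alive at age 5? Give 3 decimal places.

0.097

l_5 = n_5/n_0 = 29/300 = 0.096667… → 0.097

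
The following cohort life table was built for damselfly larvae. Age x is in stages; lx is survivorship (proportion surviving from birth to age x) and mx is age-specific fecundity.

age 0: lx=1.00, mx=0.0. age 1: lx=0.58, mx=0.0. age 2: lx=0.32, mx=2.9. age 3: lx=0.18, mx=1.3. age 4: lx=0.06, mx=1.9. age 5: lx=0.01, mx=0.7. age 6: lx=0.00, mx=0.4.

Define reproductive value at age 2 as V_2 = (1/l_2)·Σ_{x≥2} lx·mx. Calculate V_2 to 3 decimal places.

lx·mx for x ≥ 2: 0.928, 0.234, 0.114, 0.007, 0 → sum = 1.283
V_2 = 1.283 / l_2 = 1.283 / 0.32 = 4.009375 → 4.009

4.009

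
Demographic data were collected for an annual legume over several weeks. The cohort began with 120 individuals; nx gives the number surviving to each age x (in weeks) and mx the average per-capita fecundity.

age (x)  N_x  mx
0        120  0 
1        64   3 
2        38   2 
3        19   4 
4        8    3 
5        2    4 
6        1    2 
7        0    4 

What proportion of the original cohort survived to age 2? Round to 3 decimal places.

0.317

l_2 = n_2/n_0 = 38/120 = 0.316667… → 0.317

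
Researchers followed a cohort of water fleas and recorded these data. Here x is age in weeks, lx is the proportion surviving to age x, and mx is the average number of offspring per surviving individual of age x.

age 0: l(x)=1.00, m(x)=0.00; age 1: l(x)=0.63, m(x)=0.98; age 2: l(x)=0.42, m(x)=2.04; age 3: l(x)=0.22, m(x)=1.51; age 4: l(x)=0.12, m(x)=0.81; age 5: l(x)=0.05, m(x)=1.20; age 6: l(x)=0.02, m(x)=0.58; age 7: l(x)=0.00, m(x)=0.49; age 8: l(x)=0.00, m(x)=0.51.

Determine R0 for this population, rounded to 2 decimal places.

lx·mx by age: 0, 0.6174, 0.8568, 0.3322, 0.0972, 0.06, 0.0116, 0, 0
R0 = Σ lx·mx = 1.9752 → 1.98

1.98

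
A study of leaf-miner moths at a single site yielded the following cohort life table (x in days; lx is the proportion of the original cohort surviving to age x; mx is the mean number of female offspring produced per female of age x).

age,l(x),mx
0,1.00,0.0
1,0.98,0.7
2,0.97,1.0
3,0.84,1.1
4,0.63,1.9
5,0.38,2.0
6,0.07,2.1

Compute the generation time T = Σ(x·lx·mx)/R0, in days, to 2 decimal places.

lx·mx: 0, 0.686, 0.97, 0.924, 1.197, 0.76, 0.147 → R0 = 4.684
x·lx·mx: 0, 0.686, 1.94, 2.772, 4.788, 3.8, 0.882 → Σ = 14.868
T = 14.868 / 4.684 = 3.17421… → 3.17

3.17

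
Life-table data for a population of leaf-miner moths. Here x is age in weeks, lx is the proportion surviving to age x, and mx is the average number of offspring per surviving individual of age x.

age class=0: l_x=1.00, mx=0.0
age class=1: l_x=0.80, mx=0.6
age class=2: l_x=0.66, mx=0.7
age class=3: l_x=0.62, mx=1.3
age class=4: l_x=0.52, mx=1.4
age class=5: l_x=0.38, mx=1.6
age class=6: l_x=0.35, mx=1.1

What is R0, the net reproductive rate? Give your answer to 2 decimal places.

lx·mx by age: 0, 0.48, 0.462, 0.806, 0.728, 0.608, 0.385
R0 = Σ lx·mx = 3.469 → 3.47

3.47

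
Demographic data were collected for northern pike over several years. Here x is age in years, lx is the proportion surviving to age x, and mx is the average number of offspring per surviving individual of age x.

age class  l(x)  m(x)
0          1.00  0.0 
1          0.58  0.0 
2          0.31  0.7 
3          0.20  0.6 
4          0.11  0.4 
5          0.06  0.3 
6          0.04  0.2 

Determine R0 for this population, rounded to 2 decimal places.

lx·mx by age: 0, 0, 0.217, 0.12, 0.044, 0.018, 0.008
R0 = Σ lx·mx = 0.407 → 0.41

0.41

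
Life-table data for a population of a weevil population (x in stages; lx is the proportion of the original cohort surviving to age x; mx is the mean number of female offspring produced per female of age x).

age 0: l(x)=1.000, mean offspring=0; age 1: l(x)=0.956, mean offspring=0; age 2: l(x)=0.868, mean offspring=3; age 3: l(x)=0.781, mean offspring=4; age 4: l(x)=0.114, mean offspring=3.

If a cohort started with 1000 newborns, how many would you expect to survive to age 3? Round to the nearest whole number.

781

Expected survivors = N0 · l_3 = 1000 × 0.781 = 781 → 781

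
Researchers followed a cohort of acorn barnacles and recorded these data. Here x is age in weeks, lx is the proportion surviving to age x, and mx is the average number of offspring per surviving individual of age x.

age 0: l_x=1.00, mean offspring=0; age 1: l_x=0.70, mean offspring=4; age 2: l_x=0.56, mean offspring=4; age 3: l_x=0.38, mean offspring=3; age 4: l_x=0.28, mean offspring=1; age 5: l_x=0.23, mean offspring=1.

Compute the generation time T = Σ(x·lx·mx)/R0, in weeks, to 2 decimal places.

lx·mx: 0, 2.8, 2.24, 1.14, 0.28, 0.23 → R0 = 6.69
x·lx·mx: 0, 2.8, 4.48, 3.42, 1.12, 1.15 → Σ = 12.97
T = 12.97 / 6.69 = 1.938714… → 1.94

1.94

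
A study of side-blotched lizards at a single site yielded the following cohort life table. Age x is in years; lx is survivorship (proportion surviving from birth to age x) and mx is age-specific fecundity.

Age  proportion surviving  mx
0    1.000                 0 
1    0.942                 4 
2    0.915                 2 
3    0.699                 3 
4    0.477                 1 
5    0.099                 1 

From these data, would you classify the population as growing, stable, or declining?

R0 = Σ lx·mx = 0 + 3.768 + 1.83 + 2.097 + 0.477 + 0.099 = 8.271
R0 > 1, so the population is growing.

growing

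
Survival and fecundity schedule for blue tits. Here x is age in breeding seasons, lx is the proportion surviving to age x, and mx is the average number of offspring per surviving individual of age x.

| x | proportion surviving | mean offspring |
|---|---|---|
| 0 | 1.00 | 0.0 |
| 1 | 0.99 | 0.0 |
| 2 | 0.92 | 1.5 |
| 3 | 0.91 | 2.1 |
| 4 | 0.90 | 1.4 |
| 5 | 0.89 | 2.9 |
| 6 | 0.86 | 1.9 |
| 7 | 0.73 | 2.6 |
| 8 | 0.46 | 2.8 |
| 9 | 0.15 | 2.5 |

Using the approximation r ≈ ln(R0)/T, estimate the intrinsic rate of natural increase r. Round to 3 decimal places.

R0 = Σ lx·mx = 0 + 0 + 1.38 + 1.911 + 1.26 + 2.581 + 1.634 + 1.898 + 1.288 + 0.375 = 12.327
Σ x·lx·mx = 63.207; T = 63.207/12.327 = 5.12752…
r ≈ ln(R0)/T = ln(12.327)/5.12752… = 0.48986… → 0.490

0.490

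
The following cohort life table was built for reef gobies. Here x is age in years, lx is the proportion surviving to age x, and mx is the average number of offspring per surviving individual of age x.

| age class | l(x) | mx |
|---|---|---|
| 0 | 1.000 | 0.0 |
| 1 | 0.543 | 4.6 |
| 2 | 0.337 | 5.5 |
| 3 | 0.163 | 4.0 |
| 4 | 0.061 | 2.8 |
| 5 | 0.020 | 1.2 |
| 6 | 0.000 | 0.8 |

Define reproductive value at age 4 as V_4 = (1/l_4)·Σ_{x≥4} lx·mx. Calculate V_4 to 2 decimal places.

3.19

lx·mx for x ≥ 4: 0.1708, 0.024, 0 → sum = 0.1948
V_4 = 0.1948 / l_4 = 0.1948 / 0.061 = 3.193443… → 3.19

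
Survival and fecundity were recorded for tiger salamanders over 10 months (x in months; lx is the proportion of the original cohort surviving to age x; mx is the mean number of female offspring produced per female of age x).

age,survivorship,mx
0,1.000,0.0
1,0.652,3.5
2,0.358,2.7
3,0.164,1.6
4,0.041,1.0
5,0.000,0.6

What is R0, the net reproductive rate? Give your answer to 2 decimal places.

3.55

lx·mx by age: 0, 2.282, 0.9666, 0.2624, 0.041, 0
R0 = Σ lx·mx = 3.552 → 3.55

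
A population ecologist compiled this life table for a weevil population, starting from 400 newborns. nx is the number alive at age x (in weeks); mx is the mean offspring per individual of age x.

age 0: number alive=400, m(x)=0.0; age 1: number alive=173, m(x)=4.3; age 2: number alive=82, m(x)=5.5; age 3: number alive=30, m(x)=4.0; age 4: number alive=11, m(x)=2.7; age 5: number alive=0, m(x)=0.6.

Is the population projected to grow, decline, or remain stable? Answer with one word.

growing

lx = nx/n0 = nx/400: 1, 0.4325, 0.205, 0.075, 0.0275, 0
R0 = Σ lx·mx = 0 + 1.85975 + 1.1275 + 0.3 + 0.07425 + 0 = 3.3615
R0 > 1, so the population is growing.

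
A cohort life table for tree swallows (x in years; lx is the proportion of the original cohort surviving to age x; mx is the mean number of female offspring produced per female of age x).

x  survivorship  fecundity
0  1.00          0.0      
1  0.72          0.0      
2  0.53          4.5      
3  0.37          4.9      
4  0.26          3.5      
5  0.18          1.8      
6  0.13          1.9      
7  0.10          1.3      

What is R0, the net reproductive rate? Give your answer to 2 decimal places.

lx·mx by age: 0, 0, 2.385, 1.813, 0.91, 0.324, 0.247, 0.13
R0 = Σ lx·mx = 5.809 → 5.81

5.81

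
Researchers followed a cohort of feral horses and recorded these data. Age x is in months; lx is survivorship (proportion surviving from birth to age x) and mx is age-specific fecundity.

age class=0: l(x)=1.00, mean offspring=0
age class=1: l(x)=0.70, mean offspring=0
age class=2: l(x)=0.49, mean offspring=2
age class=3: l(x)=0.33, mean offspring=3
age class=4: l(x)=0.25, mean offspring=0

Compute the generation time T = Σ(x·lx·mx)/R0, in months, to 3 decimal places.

lx·mx: 0, 0, 0.98, 0.99, 0 → R0 = 1.97
x·lx·mx: 0, 0, 1.96, 2.97, 0 → Σ = 4.93
T = 4.93 / 1.97 = 2.502538… → 2.503

2.503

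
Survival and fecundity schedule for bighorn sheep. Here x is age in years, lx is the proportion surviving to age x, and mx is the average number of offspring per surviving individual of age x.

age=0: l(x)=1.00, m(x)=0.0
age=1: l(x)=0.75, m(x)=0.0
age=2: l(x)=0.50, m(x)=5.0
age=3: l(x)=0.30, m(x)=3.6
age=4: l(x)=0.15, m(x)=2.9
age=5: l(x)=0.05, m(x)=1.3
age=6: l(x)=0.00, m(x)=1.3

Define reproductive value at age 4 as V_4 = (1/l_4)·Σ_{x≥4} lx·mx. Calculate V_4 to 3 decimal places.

3.333

lx·mx for x ≥ 4: 0.435, 0.065, 0 → sum = 0.5
V_4 = 0.5 / l_4 = 0.5 / 0.15 = 3.333333… → 3.333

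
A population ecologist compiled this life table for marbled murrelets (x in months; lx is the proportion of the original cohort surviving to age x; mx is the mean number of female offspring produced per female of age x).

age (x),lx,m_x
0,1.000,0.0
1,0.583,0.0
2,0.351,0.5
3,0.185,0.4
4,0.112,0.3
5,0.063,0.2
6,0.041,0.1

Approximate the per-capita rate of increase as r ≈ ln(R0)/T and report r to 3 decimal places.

R0 = Σ lx·mx = 0 + 0 + 0.1755 + 0.074 + 0.0336 + 0.0126 + 0.0041 = 0.2998
Σ x·lx·mx = 0.795; T = 0.795/0.2998 = 2.65177…
r ≈ ln(R0)/T = ln(0.2998)/2.65177… = -0.45428… → -0.454

-0.454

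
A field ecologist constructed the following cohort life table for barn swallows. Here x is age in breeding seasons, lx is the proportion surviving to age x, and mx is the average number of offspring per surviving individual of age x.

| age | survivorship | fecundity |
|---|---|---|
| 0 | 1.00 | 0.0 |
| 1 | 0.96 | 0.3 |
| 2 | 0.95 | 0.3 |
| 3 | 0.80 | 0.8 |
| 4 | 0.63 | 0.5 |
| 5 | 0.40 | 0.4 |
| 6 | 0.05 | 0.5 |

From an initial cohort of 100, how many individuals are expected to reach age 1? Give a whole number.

Expected survivors = N0 · l_1 = 100 × 0.96 = 96 → 96

96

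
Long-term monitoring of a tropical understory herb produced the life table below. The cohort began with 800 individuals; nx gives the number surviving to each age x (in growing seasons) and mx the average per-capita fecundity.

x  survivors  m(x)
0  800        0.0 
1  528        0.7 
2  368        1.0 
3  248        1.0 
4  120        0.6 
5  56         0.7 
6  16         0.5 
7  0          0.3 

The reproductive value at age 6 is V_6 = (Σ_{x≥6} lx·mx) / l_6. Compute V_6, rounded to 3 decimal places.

lx = nx/n0 = nx/800: 1, 0.66, 0.46, 0.31, 0.15, 0.07, 0.02, 0
lx·mx for x ≥ 6: 0.01, 0 → sum = 0.01
V_6 = 0.01 / l_6 = 0.01 / 0.02 = 0.5 → 0.500

0.500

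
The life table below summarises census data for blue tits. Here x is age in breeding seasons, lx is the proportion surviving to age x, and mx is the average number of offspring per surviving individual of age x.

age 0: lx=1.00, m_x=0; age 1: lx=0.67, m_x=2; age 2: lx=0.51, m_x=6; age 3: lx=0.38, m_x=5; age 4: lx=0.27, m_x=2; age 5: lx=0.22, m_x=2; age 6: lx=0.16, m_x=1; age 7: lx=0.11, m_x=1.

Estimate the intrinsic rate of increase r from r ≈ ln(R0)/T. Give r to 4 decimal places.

0.7929

R0 = Σ lx·mx = 0 + 1.34 + 3.06 + 1.9 + 0.54 + 0.44 + 0.16 + 0.11 = 7.55
Σ x·lx·mx = 19.25; T = 19.25/7.55 = 2.54967…
r ≈ ln(R0)/T = ln(7.55)/2.54967… = 0.792867… → 0.7929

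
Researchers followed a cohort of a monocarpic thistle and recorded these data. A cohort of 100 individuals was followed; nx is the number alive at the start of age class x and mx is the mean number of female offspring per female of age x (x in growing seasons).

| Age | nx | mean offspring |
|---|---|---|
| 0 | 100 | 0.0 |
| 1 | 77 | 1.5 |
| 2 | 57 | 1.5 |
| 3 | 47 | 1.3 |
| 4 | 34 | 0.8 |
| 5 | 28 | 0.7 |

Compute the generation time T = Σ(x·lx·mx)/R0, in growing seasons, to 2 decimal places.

2.19

lx = nx/n0 = nx/100: 1, 0.77, 0.57, 0.47, 0.34, 0.28
lx·mx: 0, 1.155, 0.855, 0.611, 0.272, 0.196 → R0 = 3.089
x·lx·mx: 0, 1.155, 1.71, 1.833, 1.088, 0.98 → Σ = 6.766
T = 6.766 / 3.089 = 2.190353… → 2.19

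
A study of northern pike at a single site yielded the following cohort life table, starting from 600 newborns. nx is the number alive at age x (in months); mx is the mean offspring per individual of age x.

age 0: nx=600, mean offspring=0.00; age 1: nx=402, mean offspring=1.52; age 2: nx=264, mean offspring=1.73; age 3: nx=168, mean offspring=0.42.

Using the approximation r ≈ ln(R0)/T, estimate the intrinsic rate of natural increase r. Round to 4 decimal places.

lx = nx/n0 = nx/600: 1, 0.67, 0.44, 0.28
R0 = Σ lx·mx = 0 + 1.0184 + 0.7612 + 0.1176 = 1.8972
Σ x·lx·mx = 2.8936; T = 2.8936/1.8972 = 1.5252…
r ≈ ln(R0)/T = ln(1.8972)/1.5252… = 0.419867… → 0.4199

0.4199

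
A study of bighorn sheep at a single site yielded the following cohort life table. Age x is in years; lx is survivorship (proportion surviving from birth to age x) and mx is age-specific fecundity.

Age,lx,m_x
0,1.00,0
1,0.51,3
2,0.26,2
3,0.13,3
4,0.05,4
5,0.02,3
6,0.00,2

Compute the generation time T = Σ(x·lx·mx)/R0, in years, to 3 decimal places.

lx·mx: 0, 1.53, 0.52, 0.39, 0.2, 0.06, 0 → R0 = 2.7
x·lx·mx: 0, 1.53, 1.04, 1.17, 0.8, 0.3, 0 → Σ = 4.84
T = 4.84 / 2.7 = 1.792593… → 1.793

1.793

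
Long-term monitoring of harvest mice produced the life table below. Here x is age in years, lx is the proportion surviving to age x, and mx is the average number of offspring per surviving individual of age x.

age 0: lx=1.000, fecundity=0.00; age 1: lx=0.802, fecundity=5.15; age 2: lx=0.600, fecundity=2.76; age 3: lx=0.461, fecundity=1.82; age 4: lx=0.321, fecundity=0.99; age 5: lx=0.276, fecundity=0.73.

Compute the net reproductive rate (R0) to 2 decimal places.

7.14

lx·mx by age: 0, 4.1303, 1.656, 0.83902, 0.31779, 0.20148
R0 = Σ lx·mx = 7.14459 → 7.14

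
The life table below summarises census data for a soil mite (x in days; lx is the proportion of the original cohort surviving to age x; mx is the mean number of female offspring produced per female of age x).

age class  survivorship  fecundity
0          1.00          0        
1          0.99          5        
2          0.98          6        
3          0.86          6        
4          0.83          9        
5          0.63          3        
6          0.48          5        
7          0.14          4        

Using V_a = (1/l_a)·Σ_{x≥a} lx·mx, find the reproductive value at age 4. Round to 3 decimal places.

14.843

lx·mx for x ≥ 4: 7.47, 1.89, 2.4, 0.56 → sum = 12.32
V_4 = 12.32 / l_4 = 12.32 / 0.83 = 14.843373… → 14.843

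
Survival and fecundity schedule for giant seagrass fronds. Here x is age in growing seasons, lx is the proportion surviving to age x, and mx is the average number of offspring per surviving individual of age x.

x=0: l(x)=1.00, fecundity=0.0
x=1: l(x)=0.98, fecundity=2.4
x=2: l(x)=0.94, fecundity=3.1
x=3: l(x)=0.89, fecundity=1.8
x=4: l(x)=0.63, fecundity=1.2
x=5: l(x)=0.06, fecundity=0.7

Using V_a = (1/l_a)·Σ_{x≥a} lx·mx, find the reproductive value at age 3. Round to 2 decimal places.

lx·mx for x ≥ 3: 1.602, 0.756, 0.042 → sum = 2.4
V_3 = 2.4 / l_3 = 2.4 / 0.89 = 2.696629… → 2.70

2.70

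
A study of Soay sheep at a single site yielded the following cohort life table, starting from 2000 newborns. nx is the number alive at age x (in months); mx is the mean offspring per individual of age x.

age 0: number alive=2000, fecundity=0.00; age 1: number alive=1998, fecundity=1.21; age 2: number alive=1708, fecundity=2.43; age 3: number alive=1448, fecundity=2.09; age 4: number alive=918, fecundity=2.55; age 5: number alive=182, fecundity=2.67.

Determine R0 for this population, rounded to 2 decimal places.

6.21

lx = nx/n0 = nx/2000: 1, 0.999, 0.854, 0.724, 0.459, 0.091
lx·mx by age: 0, 1.20879, 2.07522, 1.51316, 1.17045, 0.24297
R0 = Σ lx·mx = 6.21059 → 6.21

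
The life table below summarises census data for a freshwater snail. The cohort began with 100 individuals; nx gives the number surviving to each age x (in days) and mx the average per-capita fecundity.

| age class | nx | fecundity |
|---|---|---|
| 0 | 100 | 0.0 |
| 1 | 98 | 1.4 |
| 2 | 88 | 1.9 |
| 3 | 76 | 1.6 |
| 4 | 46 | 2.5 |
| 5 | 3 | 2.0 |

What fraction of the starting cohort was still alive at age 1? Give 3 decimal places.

l_1 = n_1/n_0 = 98/100 = 0.98 → 0.980

0.980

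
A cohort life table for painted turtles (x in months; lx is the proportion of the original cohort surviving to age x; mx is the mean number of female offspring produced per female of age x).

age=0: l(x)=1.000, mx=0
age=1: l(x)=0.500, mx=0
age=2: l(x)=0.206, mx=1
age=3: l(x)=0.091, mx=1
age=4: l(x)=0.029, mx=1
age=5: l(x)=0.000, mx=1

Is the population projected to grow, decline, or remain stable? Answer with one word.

declining

R0 = Σ lx·mx = 0 + 0 + 0.206 + 0.091 + 0.029 + 0 = 0.326
R0 < 1, so the population is declining.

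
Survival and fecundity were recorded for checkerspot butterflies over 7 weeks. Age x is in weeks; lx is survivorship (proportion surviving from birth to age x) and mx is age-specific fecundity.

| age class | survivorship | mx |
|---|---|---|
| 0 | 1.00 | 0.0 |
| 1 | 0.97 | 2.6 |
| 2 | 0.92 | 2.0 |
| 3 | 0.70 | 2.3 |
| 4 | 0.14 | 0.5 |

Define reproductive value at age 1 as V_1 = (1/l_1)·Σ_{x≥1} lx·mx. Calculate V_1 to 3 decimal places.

6.229

lx·mx for x ≥ 1: 2.522, 1.84, 1.61, 0.07 → sum = 6.042
V_1 = 6.042 / l_1 = 6.042 / 0.97 = 6.228866… → 6.229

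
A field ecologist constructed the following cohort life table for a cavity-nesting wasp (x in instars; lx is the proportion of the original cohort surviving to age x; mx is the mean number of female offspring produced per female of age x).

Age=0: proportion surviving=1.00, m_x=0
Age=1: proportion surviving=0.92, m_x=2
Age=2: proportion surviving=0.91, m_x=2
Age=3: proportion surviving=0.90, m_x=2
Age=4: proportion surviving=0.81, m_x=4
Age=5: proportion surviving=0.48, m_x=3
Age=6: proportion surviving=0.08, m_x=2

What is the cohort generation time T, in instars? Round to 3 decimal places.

lx·mx: 0, 1.84, 1.82, 1.8, 3.24, 1.44, 0.16 → R0 = 10.3
x·lx·mx: 0, 1.84, 3.64, 5.4, 12.96, 7.2, 0.96 → Σ = 32
T = 32 / 10.3 = 3.106796… → 3.107

3.107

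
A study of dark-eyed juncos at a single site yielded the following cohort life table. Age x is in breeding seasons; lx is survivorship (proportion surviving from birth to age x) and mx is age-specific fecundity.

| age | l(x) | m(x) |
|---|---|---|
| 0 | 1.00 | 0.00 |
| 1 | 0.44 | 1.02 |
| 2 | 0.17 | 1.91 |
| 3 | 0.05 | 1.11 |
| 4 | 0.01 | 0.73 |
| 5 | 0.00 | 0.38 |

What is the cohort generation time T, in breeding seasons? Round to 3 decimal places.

lx·mx: 0, 0.4488, 0.3247, 0.0555, 0.0073, 0 → R0 = 0.8363
x·lx·mx: 0, 0.4488, 0.6494, 0.1665, 0.0292, 0 → Σ = 1.2939
T = 1.2939 / 0.8363 = 1.547172… → 1.547

1.547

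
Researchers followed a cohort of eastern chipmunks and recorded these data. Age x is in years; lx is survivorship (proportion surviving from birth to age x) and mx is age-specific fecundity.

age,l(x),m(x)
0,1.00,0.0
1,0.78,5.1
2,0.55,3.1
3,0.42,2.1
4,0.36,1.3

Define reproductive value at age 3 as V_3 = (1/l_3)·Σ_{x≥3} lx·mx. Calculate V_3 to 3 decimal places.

lx·mx for x ≥ 3: 0.882, 0.468 → sum = 1.35
V_3 = 1.35 / l_3 = 1.35 / 0.42 = 3.214286… → 3.214

3.214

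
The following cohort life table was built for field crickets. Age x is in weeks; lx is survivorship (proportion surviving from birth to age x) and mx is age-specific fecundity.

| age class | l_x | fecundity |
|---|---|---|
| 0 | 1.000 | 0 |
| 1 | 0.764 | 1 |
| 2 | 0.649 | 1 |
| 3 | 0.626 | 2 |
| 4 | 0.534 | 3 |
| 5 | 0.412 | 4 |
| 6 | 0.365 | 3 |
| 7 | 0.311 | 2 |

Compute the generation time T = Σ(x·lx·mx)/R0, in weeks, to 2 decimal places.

lx·mx: 0, 0.764, 0.649, 1.252, 1.602, 1.648, 1.095, 0.622 → R0 = 7.632
x·lx·mx: 0, 0.764, 1.298, 3.756, 6.408, 8.24, 6.57, 4.354 → Σ = 31.39
T = 31.39 / 7.632 = 4.112945… → 4.11

4.11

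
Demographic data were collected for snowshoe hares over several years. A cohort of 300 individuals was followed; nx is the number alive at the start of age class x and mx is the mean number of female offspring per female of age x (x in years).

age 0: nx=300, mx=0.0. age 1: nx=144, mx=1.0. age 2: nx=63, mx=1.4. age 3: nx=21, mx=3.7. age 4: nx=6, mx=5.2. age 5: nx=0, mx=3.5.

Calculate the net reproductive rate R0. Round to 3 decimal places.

1.137

lx = nx/n0 = nx/300: 1, 0.48, 0.21, 0.07, 0.02, 0
lx·mx by age: 0, 0.48, 0.294, 0.259, 0.104, 0
R0 = Σ lx·mx = 1.137 → 1.137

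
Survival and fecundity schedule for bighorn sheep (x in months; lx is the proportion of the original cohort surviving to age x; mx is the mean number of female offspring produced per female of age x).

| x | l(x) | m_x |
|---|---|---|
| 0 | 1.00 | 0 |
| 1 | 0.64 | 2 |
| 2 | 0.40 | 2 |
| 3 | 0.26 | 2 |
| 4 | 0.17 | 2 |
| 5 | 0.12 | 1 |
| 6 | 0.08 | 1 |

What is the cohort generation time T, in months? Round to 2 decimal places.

lx·mx: 0, 1.28, 0.8, 0.52, 0.34, 0.12, 0.08 → R0 = 3.14
x·lx·mx: 0, 1.28, 1.6, 1.56, 1.36, 0.6, 0.48 → Σ = 6.88
T = 6.88 / 3.14 = 2.191083… → 2.19

2.19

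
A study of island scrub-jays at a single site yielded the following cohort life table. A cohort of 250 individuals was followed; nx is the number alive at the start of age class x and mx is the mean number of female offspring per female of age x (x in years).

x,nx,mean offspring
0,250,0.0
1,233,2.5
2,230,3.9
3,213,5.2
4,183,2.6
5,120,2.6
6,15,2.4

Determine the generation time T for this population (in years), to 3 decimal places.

2.750

lx = nx/n0 = nx/250: 1, 0.932, 0.92, 0.852, 0.732, 0.48, 0.06
lx·mx: 0, 2.33, 3.588, 4.4304, 1.9032, 1.248, 0.144 → R0 = 13.6436
x·lx·mx: 0, 2.33, 7.176, 13.2912, 7.6128, 6.24, 0.864 → Σ = 37.514
T = 37.514 / 13.6436 = 2.749568… → 2.750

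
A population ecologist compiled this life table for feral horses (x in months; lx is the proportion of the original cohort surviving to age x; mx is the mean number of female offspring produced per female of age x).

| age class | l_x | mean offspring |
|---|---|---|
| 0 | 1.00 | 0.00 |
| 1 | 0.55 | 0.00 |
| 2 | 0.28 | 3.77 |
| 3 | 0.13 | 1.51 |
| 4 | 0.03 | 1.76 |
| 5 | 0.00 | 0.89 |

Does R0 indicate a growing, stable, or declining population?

growing

R0 = Σ lx·mx = 0 + 0 + 1.0556 + 0.1963 + 0.0528 + 0 = 1.3047
R0 > 1, so the population is growing.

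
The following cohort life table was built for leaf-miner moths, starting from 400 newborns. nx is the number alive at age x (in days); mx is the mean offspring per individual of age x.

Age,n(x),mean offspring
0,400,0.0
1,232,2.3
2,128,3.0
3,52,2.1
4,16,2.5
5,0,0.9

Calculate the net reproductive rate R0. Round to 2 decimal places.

lx = nx/n0 = nx/400: 1, 0.58, 0.32, 0.13, 0.04, 0
lx·mx by age: 0, 1.334, 0.96, 0.273, 0.1, 0
R0 = Σ lx·mx = 2.667 → 2.67

2.67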